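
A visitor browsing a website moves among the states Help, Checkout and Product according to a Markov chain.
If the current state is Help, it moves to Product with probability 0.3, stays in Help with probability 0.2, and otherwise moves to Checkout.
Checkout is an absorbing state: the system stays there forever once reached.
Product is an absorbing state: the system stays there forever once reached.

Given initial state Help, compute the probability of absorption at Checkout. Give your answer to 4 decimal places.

Let h(s) be the probability of absorption at Checkout starting from transient state s. Then h(Checkout) = 1 and h(Product) = 0. By first-step analysis:
h(Help) = 0.2·h(Help) + 0.5·1 + 0.3·0
Solving: h(Help) = 0.6250.
Starting from Help, the probability is 0.6250.

0.6250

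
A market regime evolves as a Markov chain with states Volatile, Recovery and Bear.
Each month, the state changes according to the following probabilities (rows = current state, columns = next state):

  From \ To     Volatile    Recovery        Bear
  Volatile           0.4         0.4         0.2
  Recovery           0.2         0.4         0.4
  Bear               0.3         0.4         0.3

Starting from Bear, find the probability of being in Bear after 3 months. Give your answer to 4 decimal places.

Propagate the distribution vector 3 months from Bear.
After 0 months: (0.0000, 0.0000, 1.0000)
After 1 month: (0.3000, 0.4000, 0.3000)
After 2 months: (0.2900, 0.4000, 0.3100)
After 3 months: (0.2890, 0.4000, 0.3110)
P(in Bear after 3 months) = 0.3110

0.3110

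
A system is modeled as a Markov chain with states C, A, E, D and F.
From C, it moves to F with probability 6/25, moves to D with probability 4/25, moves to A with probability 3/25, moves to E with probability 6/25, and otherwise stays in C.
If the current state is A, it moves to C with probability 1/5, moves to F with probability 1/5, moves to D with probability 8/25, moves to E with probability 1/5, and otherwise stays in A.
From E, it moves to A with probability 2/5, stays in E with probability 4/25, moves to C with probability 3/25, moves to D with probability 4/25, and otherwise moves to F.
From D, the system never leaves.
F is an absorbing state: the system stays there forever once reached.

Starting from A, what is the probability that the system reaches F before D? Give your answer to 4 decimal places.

Let h(s) be the probability of absorption at F starting from transient state s. Then h(F) = 1 and h(D) = 0. By first-step analysis:
h(C) = 0.24·h(C) + 0.12·h(A) + 0.24·h(E) + 0.16·0 + 0.24·1
h(A) = 0.2·h(C) + 0.08·h(A) + 0.2·h(E) + 0.32·0 + 0.2·1
h(E) = 0.12·h(C) + 0.4·h(A) + 0.16·h(E) + 0.16·0 + 0.16·1
Solving: h(C) = 0.5347, h(A) = 0.4369, h(E) = 0.4749.
Starting from A, the probability is 0.4369.

0.4369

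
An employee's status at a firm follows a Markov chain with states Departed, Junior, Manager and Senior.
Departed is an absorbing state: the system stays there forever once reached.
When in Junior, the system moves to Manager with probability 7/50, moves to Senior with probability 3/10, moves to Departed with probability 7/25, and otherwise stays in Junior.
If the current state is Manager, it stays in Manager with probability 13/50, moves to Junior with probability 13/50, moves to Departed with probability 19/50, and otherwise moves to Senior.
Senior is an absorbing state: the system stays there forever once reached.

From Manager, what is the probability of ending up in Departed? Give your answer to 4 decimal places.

0.6978

Let h(s) be the probability of absorption at Departed starting from transient state s. Then h(Departed) = 1 and h(Senior) = 0. By first-step analysis:
h(Junior) = 0.28·1 + 0.28·h(Junior) + 0.14·h(Manager) + 0.3·0
h(Manager) = 0.38·1 + 0.26·h(Junior) + 0.26·h(Manager) + 0.1·0
Solving: h(Junior) = 0.5246, h(Manager) = 0.6978.
Starting from Manager, the probability is 0.6978.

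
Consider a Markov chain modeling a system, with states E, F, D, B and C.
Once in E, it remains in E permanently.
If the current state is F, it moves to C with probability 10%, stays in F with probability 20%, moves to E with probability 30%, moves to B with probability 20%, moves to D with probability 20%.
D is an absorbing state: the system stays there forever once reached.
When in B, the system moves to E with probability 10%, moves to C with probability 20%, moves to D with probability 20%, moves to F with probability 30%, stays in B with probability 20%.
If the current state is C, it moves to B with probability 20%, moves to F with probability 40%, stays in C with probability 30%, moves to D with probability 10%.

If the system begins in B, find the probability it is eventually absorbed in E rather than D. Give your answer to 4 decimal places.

0.4344

Let h(s) be the probability of absorption at E starting from transient state s. Then h(E) = 1 and h(D) = 0. By first-step analysis:
h(F) = 0.3·1 + 0.2·h(F) + 0.2·0 + 0.2·h(B) + 0.1·h(C)
h(B) = 0.1·1 + 0.3·h(F) + 0.2·0 + 0.2·h(B) + 0.2·h(C)
h(C) = 0.4·h(F) + 0.1·0 + 0.2·h(B) + 0.3·h(C)
Solving: h(F) = 0.5375, h(B) = 0.4344, h(C) = 0.4313.
Starting from B, the probability is 0.4344.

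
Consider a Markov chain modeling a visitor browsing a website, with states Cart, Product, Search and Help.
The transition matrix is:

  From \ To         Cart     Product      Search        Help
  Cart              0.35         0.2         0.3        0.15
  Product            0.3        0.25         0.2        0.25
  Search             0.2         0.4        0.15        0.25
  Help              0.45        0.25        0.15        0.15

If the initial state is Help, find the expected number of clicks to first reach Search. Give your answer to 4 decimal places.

4.5831

Let t(s) be the expected number of clicks to first reach Search from state s, with t(Search) = 0. Conditioning on the first click:
t(Cart) = 1 + 0.35·t(Cart) + 0.2·t(Product) + 0.15·t(Help)
t(Product) = 1 + 0.3·t(Cart) + 0.25·t(Product) + 0.25·t(Help)
t(Help) = 1 + 0.45·t(Cart) + 0.25·t(Product) + 0.15·t(Help)
Solving: t(Cart) = 3.9643, t(Product) = 4.4468, t(Help) = 4.5831.
Expected clicks from Help to Search: 4.5831.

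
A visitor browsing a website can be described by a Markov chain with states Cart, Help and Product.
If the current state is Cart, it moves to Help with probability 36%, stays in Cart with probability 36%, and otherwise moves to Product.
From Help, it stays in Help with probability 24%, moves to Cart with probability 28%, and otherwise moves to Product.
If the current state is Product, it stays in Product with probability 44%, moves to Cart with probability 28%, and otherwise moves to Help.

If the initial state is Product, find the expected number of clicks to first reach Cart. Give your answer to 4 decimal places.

Let t(s) be the expected number of clicks to first reach Cart from state s, with t(Cart) = 0. Conditioning on the first click:
t(Help) = 1 + 0.24·t(Help) + 0.48·t(Product)
t(Product) = 1 + 0.28·t(Help) + 0.44·t(Product)
Solving: t(Help) = 3.5714, t(Product) = 3.5714.
Expected clicks from Product to Cart: 3.5714.

3.5714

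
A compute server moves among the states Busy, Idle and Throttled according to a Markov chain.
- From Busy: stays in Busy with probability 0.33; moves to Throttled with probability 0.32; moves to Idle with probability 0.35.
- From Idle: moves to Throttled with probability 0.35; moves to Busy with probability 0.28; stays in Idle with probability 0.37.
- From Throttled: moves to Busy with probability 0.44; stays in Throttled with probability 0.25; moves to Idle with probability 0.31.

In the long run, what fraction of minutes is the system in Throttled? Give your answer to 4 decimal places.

0.3087

Let the stationary distribution be π with π = πP and π_1 + π_2 + π_3 = 1.
π_1 = 0.33·π_1 + 0.28·π_2 + 0.44·π_3
π_2 = 0.35·π_1 + 0.37·π_2 + 0.31·π_3
Solving with the normalization constraint gives π = (0.3467, 0.3445, 0.3087).
So the stationary probability of Throttled is 0.3087.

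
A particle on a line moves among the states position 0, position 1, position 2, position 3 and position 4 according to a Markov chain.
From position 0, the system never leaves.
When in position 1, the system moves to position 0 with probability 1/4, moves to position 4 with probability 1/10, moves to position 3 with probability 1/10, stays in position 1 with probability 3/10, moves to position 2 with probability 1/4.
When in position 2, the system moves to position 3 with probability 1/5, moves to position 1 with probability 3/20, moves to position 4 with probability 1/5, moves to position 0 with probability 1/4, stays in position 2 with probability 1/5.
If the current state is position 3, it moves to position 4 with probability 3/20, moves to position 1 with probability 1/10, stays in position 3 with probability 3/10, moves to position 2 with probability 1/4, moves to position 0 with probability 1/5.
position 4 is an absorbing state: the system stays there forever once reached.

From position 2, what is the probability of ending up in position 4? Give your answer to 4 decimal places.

0.4196

Let h(s) be the probability of absorption at position 4 starting from transient state s. Then h(position 4) = 1 and h(position 0) = 0. By first-step analysis:
h(position 1) = 0.25·0 + 0.3·h(position 1) + 0.25·h(position 2) + 0.1·h(position 3) + 0.1·1
h(position 2) = 0.25·0 + 0.15·h(position 1) + 0.2·h(position 2) + 0.2·h(position 3) + 0.2·1
h(position 3) = 0.2·0 + 0.1·h(position 1) + 0.25·h(position 2) + 0.3·h(position 3) + 0.15·1
Solving: h(position 1) = 0.3519, h(position 2) = 0.4196, h(position 3) = 0.4144.
Starting from position 2, the probability is 0.4196.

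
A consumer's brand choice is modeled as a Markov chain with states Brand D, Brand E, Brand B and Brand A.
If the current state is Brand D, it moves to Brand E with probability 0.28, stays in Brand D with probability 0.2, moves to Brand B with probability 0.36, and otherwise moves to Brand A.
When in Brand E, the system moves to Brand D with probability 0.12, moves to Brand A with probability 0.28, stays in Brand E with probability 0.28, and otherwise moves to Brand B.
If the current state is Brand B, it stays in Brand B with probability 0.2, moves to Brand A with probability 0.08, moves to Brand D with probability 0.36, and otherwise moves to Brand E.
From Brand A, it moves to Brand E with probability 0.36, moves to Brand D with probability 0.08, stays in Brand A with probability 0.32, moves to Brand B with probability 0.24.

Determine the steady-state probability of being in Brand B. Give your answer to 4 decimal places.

Let the stationary distribution be π with π = πP and π_1 + π_2 + π_3 + π_4 = 1.
π_1 = 0.2·π_1 + 0.12·π_2 + 0.36·π_3 + 0.08·π_4
π_2 = 0.28·π_1 + 0.28·π_2 + 0.36·π_3 + 0.36·π_4
π_3 = 0.36·π_1 + 0.32·π_2 + 0.2·π_3 + 0.24·π_4
Solving with the normalization constraint gives π = (0.1938, 0.3190, 0.2777, 0.2096).
So the stationary probability of Brand B is 0.2777.

0.2777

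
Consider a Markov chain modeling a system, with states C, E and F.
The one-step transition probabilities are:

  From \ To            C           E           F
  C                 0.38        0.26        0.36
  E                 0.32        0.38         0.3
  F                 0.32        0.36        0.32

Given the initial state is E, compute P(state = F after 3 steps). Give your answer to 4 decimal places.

Propagate the distribution vector 3 steps from E.
After 0 steps: (0.0000, 1.0000, 0.0000)
After 1 step: (0.3200, 0.3800, 0.3000)
After 2 steps: (0.3392, 0.3356, 0.3252)
After 3 steps: (0.3404, 0.3328, 0.3269)
P(in F after 3 steps) = 0.3269

0.3269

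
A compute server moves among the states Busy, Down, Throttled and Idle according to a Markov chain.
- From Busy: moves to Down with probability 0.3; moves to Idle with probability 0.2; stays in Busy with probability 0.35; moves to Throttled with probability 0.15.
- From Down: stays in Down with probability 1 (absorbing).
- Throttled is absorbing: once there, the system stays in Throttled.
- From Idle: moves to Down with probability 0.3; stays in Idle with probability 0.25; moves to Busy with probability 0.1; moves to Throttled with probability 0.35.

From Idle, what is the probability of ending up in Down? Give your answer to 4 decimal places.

0.4813

Let h(s) be the probability of absorption at Down starting from transient state s. Then h(Down) = 1 and h(Throttled) = 0. By first-step analysis:
h(Busy) = 0.35·h(Busy) + 0.3·1 + 0.15·0 + 0.2·h(Idle)
h(Idle) = 0.1·h(Busy) + 0.3·1 + 0.35·0 + 0.25·h(Idle)
Solving: h(Busy) = 0.6096, h(Idle) = 0.4813.
Starting from Idle, the probability is 0.4813.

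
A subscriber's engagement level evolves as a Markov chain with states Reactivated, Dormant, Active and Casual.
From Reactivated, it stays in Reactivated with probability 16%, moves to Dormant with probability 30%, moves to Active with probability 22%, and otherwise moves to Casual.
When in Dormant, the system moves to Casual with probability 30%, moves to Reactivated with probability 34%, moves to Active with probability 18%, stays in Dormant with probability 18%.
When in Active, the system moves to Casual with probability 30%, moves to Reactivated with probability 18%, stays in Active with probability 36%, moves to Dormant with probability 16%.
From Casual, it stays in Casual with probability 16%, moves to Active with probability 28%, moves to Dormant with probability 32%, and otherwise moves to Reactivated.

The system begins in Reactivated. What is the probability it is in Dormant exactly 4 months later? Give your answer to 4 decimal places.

0.2399

Propagate the distribution vector 4 months from Reactivated.
After 0 months: (1.0000, 0.0000, 0.0000, 0.0000)
After 1 month: (0.1600, 0.3000, 0.2200, 0.3200)
After 2 months: (0.2440, 0.2396, 0.2580, 0.2584)
After 3 months: (0.2290, 0.2403, 0.2620, 0.2687)
After 4 months: (0.2300, 0.2399, 0.2632, 0.2670)
P(in Dormant after 4 months) = 0.2399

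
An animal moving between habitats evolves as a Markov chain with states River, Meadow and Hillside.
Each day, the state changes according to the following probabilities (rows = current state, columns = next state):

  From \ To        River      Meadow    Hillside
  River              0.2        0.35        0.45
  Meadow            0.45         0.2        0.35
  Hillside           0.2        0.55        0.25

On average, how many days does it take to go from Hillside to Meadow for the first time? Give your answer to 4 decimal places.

1.9608

Let t(s) be the expected number of days to first reach Meadow from state s, with t(Meadow) = 0. Conditioning on the first day:
t(River) = 1 + 0.2·t(River) + 0.45·t(Hillside)
t(Hillside) = 1 + 0.2·t(River) + 0.25·t(Hillside)
Solving: t(River) = 2.3529, t(Hillside) = 1.9608.
Expected days from Hillside to Meadow: 1.9608.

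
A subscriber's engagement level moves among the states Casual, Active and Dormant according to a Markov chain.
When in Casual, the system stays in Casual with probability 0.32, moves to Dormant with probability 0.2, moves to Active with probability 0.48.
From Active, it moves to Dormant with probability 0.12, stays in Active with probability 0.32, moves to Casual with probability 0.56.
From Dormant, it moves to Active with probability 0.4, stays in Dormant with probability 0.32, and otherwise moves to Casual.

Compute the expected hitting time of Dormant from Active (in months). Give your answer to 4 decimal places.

Let t(s) be the expected number of months to first reach Dormant from state s, with t(Dormant) = 0. Conditioning on the first month:
t(Casual) = 1 + 0.32·t(Casual) + 0.48·t(Active)
t(Active) = 1 + 0.56·t(Casual) + 0.32·t(Active)
Solving: t(Casual) = 5.9917, t(Active) = 6.4050.
Expected months from Active to Dormant: 6.4050.

6.4050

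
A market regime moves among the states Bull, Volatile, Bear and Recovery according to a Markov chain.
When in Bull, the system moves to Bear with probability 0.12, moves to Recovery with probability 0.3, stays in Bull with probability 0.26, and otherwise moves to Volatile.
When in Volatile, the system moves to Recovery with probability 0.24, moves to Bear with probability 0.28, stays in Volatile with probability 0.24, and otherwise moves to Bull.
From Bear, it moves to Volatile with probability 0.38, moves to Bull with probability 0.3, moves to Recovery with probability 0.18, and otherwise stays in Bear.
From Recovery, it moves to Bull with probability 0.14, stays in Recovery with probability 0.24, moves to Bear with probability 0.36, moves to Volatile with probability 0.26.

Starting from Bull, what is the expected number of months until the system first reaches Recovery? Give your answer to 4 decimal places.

Let t(s) be the expected number of months to first reach Recovery from state s, with t(Recovery) = 0. Conditioning on the first month:
t(Bull) = 1 + 0.26·t(Bull) + 0.32·t(Volatile) + 0.12·t(Bear)
t(Volatile) = 1 + 0.24·t(Bull) + 0.24·t(Volatile) + 0.28·t(Bear)
t(Bear) = 1 + 0.3·t(Bull) + 0.38·t(Volatile) + 0.14·t(Bear)
Solving: t(Bull) = 3.8320, t(Volatile) = 4.1170, t(Bear) = 4.3187.
Expected months from Bull to Recovery: 3.8320.

3.8320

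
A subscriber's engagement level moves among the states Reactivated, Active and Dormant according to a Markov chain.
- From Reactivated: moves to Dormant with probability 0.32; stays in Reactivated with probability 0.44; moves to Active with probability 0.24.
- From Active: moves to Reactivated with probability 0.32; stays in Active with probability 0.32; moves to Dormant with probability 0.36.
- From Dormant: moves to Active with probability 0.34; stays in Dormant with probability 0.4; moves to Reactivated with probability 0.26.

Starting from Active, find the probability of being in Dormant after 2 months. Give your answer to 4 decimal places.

Sum over the intermediate state after 1 month:
P = P(Active→Reactivated)·P(Reactivated→Dormant) + P(Active→Active)·P(Active→Dormant) + P(Active→Dormant)·P(Dormant→Dormant)
  = 0.32×0.32 + 0.32×0.36 + 0.36×0.4
  = 0.1024 + 0.1152 + 0.1440 = 0.3616

0.3616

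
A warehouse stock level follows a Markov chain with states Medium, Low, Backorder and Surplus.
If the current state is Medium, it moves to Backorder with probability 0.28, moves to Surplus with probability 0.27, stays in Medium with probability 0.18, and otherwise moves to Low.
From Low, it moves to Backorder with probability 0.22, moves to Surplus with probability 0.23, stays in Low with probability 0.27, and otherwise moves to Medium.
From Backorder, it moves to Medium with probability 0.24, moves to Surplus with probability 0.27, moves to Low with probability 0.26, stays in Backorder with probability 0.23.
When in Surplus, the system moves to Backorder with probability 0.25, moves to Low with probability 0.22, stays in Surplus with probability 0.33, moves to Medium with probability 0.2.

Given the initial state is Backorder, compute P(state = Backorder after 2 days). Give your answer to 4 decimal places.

Propagate the distribution vector 2 days from Backorder.
After 0 days: (0.0000, 0.0000, 1.0000, 0.0000)
After 1 day: (0.2400, 0.2600, 0.2300, 0.2700)
After 2 days: (0.2252, 0.2542, 0.2448, 0.2758)
P(in Backorder after 2 days) = 0.2448

0.2448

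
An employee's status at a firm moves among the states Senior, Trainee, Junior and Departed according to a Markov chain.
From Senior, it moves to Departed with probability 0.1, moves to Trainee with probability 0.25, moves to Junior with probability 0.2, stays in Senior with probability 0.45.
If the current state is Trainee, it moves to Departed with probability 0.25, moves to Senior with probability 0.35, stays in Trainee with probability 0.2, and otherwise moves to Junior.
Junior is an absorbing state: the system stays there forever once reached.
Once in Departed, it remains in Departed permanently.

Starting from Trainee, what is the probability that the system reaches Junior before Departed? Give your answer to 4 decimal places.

Let h(s) be the probability of absorption at Junior starting from transient state s. Then h(Junior) = 1 and h(Departed) = 0. By first-step analysis:
h(Senior) = 0.45·h(Senior) + 0.25·h(Trainee) + 0.2·1 + 0.1·0
h(Trainee) = 0.35·h(Senior) + 0.2·h(Trainee) + 0.2·1 + 0.25·0
Solving: h(Senior) = 0.5957, h(Trainee) = 0.5106.
Starting from Trainee, the probability is 0.5106.

0.5106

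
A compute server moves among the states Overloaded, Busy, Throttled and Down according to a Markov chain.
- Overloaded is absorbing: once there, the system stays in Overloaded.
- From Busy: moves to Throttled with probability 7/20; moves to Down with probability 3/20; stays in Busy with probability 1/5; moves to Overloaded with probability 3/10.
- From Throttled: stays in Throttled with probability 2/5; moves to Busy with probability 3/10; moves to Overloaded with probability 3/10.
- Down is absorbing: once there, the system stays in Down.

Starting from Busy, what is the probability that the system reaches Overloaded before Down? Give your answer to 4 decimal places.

0.7600

Let h(s) be the probability of absorption at Overloaded starting from transient state s. Then h(Overloaded) = 1 and h(Down) = 0. By first-step analysis:
h(Busy) = 0.3·1 + 0.2·h(Busy) + 0.35·h(Throttled) + 0.15·0
h(Throttled) = 0.3·1 + 0.3·h(Busy) + 0.4·h(Throttled)
Solving: h(Busy) = 0.7600, h(Throttled) = 0.8800.
Starting from Busy, the probability is 0.7600.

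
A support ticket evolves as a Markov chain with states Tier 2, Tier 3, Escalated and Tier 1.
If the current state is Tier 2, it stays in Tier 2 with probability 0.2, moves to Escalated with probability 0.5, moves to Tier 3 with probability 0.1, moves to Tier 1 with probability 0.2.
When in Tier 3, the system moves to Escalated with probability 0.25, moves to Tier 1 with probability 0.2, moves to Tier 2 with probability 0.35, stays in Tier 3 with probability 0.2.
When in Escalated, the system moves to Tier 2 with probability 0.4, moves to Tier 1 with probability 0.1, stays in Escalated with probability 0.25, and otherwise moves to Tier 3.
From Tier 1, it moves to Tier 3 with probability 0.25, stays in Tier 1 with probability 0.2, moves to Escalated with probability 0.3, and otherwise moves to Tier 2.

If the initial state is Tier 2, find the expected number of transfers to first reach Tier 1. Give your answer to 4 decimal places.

6.1184

Let t(s) be the expected number of transfers to first reach Tier 1 from state s, with t(Tier 1) = 0. Conditioning on the first transfer:
t(Tier 2) = 1 + 0.2·t(Tier 2) + 0.1·t(Tier 3) + 0.5·t(Escalated)
t(Tier 3) = 1 + 0.35·t(Tier 2) + 0.2·t(Tier 3) + 0.25·t(Escalated)
t(Escalated) = 1 + 0.4·t(Tier 2) + 0.25·t(Tier 3) + 0.25·t(Escalated)
Solving: t(Tier 2) = 6.1184, t(Tier 3) = 5.9868, t(Escalated) = 6.5921.
Expected transfers from Tier 2 to Tier 1: 6.1184.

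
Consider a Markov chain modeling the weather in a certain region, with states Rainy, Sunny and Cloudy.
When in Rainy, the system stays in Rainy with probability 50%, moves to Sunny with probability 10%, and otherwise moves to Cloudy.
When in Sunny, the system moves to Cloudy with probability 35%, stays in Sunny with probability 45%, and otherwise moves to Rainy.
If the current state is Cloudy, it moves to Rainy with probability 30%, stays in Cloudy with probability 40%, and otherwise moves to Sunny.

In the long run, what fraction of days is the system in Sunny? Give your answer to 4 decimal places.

0.2727

Let the stationary distribution be π with π = πP and π_1 + π_2 + π_3 = 1.
π_1 = 0.5·π_1 + 0.2·π_2 + 0.3·π_3
π_2 = 0.1·π_1 + 0.45·π_2 + 0.3·π_3
Solving with the normalization constraint gives π = (0.3409, 0.2727, 0.3864).
So the stationary probability of Sunny is 0.2727.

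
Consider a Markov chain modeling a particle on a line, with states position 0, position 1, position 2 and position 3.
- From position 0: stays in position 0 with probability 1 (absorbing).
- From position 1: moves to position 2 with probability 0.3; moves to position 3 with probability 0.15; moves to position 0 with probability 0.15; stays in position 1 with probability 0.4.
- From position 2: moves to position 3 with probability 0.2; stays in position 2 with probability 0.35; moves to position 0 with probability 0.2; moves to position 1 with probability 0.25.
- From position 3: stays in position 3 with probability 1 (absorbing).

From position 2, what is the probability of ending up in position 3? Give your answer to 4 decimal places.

Let h(s) be the probability of absorption at position 3 starting from transient state s. Then h(position 3) = 1 and h(position 0) = 0. By first-step analysis:
h(position 1) = 0.15·0 + 0.4·h(position 1) + 0.3·h(position 2) + 0.15·1
h(position 2) = 0.2·0 + 0.25·h(position 1) + 0.35·h(position 2) + 0.2·1
Solving: h(position 1) = 0.5000, h(position 2) = 0.5000.
Starting from position 2, the probability is 0.5000.

0.5000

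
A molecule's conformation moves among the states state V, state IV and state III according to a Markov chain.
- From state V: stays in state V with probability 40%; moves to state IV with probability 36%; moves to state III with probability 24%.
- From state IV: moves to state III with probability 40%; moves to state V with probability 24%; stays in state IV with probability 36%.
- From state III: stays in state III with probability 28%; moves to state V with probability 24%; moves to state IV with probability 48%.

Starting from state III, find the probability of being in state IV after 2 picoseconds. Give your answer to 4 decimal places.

Sum over the intermediate state after 1 picosecond:
P = P(state III→state V)·P(state V→state IV) + P(state III→state IV)·P(state IV→state IV) + P(state III→state III)·P(state III→state IV)
  = 0.24×0.36 + 0.48×0.36 + 0.28×0.48
  = 0.0864 + 0.1728 + 0.1344 = 0.3936

0.3936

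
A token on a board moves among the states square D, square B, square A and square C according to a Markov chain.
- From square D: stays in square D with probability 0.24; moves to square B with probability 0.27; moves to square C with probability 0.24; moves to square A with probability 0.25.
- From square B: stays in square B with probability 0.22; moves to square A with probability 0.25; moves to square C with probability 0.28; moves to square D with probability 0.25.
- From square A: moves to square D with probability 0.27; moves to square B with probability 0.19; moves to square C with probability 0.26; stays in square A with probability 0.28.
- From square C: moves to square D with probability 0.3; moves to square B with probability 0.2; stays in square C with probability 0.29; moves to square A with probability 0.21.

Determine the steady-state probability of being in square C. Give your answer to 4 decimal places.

0.2671

Let the stationary distribution be π with π = πP and π_1 + π_2 + π_3 + π_4 = 1.
π_1 = 0.24·π_1 + 0.25·π_2 + 0.27·π_3 + 0.3·π_4
π_2 = 0.27·π_1 + 0.22·π_2 + 0.19·π_3 + 0.2·π_4
π_3 = 0.25·π_1 + 0.25·π_2 + 0.28·π_3 + 0.21·π_4
Solving with the normalization constraint gives π = (0.2656, 0.2205, 0.2467, 0.2671).
So the stationary probability of square C is 0.2671.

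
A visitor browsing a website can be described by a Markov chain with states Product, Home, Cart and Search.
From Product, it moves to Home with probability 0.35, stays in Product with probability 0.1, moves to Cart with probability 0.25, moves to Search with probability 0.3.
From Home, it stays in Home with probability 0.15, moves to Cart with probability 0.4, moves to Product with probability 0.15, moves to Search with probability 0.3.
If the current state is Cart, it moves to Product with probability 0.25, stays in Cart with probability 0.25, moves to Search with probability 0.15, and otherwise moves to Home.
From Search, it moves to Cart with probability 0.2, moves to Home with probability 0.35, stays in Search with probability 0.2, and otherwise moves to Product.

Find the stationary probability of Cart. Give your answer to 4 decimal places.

Let the stationary distribution be π with π = πP and π_1 + π_2 + π_3 + π_4 = 1.
π_1 = 0.1·π_1 + 0.15·π_2 + 0.25·π_3 + 0.25·π_4
π_2 = 0.35·π_1 + 0.15·π_2 + 0.35·π_3 + 0.35·π_4
π_3 = 0.25·π_1 + 0.4·π_2 + 0.25·π_3 + 0.2·π_4
Solving with the normalization constraint gives π = (0.1920, 0.2917, 0.2820, 0.2343).
So the stationary probability of Cart is 0.2820.

0.2820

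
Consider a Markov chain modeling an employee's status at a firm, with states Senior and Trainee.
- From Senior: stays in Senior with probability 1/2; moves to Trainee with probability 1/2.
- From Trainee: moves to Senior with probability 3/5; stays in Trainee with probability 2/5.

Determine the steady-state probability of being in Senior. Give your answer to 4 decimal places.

0.5455

Let the stationary distribution be π with π = πP and π_1 + π_2 = 1.
π_1 = 0.5·π_1 + 0.6·π_2
Solving with the normalization constraint gives π = (0.5455, 0.4545).
So the stationary probability of Senior is 0.5455.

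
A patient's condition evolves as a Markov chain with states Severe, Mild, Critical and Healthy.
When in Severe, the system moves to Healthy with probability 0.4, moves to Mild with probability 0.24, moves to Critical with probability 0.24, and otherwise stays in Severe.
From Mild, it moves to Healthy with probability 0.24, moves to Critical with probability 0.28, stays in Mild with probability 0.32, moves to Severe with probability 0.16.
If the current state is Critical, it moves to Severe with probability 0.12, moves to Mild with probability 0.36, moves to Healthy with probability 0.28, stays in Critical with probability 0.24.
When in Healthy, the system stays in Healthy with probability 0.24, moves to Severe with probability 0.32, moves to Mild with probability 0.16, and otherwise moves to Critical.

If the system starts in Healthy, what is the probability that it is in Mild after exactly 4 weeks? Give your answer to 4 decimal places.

Propagate the distribution vector 4 weeks from Healthy.
After 0 weeks: (0.0000, 0.0000, 0.0000, 1.0000)
After 1 week: (0.3200, 0.1600, 0.2800, 0.2400)
After 2 weeks: (0.1744, 0.2672, 0.2560, 0.3024)
After 3 weeks: (0.1912, 0.2679, 0.2628, 0.2781)
After 4 weeks: (0.1863, 0.2707, 0.2618, 0.2811)
P(in Mild after 4 weeks) = 0.2707

0.2707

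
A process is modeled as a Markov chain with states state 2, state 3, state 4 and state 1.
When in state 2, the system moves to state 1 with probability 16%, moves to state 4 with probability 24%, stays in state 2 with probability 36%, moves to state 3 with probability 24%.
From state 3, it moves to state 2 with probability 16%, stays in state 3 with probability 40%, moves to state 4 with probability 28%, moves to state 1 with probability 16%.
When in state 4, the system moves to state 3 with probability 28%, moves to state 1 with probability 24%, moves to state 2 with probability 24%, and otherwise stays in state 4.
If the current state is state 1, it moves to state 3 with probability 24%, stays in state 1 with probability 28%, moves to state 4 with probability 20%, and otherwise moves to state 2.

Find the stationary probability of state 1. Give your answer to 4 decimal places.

0.2040

Let the stationary distribution be π with π = πP and π_1 + π_2 + π_3 + π_4 = 1.
π_1 = 0.36·π_1 + 0.16·π_2 + 0.24·π_3 + 0.28·π_4
π_2 = 0.24·π_1 + 0.4·π_2 + 0.28·π_3 + 0.24·π_4
π_3 = 0.24·π_1 + 0.28·π_2 + 0.24·π_3 + 0.2·π_4
Solving with the normalization constraint gives π = (0.2550, 0.2973, 0.2437, 0.2040).
So the stationary probability of state 1 is 0.2040.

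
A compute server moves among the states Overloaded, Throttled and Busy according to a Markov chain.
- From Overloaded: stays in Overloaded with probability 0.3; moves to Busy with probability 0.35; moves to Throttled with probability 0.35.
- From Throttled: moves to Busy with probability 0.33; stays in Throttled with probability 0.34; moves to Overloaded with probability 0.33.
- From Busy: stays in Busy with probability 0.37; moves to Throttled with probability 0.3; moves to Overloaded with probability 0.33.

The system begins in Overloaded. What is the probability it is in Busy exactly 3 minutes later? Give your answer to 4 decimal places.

0.3504

Propagate the distribution vector 3 minutes from Overloaded.
After 0 minutes: (1.0000, 0.0000, 0.0000)
After 1 minute: (0.3000, 0.3500, 0.3500)
After 2 minutes: (0.3210, 0.3290, 0.3500)
After 3 minutes: (0.3204, 0.3292, 0.3504)
P(in Busy after 3 minutes) = 0.3504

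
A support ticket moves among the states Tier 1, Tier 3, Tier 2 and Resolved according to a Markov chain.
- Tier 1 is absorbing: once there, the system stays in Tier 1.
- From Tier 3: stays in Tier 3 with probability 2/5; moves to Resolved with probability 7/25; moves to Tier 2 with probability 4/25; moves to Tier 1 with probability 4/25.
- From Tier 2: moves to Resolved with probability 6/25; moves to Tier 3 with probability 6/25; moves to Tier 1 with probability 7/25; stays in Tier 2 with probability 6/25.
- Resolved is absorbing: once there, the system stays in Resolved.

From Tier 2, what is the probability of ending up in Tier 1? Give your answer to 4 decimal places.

0.4943

Let h(s) be the probability of absorption at Tier 1 starting from transient state s. Then h(Tier 1) = 1 and h(Resolved) = 0. By first-step analysis:
h(Tier 3) = 0.16·1 + 0.4·h(Tier 3) + 0.16·h(Tier 2) + 0.28·0
h(Tier 2) = 0.28·1 + 0.24·h(Tier 3) + 0.24·h(Tier 2) + 0.24·0
Solving: h(Tier 3) = 0.3985, h(Tier 2) = 0.4943.
Starting from Tier 2, the probability is 0.4943.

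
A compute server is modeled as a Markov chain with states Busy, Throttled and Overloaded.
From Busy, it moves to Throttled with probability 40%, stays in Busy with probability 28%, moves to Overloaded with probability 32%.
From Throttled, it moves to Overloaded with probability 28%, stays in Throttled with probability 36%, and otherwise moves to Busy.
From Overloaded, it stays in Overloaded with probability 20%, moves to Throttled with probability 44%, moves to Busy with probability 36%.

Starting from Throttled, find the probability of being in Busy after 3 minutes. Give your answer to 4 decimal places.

Propagate the distribution vector 3 minutes from Throttled.
After 0 minutes: (0.0000, 1.0000, 0.0000)
After 1 minute: (0.3600, 0.3600, 0.2800)
After 2 minutes: (0.3312, 0.3968, 0.2720)
After 3 minutes: (0.3335, 0.3950, 0.2715)
P(in Busy after 3 minutes) = 0.3335

0.3335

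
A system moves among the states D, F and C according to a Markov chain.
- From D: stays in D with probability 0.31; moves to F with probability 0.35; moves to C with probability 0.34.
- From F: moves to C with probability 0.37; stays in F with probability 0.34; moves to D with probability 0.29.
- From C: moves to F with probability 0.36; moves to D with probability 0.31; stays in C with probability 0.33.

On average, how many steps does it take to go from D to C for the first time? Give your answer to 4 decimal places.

Let t(s) be the expected number of steps to first reach C from state s, with t(C) = 0. Conditioning on the first step:
t(D) = 1 + 0.31·t(D) + 0.35·t(F)
t(F) = 1 + 0.29·t(D) + 0.34·t(F)
Solving: t(D) = 2.8539, t(F) = 2.7691.
Expected steps from D to C: 2.8539.

2.8539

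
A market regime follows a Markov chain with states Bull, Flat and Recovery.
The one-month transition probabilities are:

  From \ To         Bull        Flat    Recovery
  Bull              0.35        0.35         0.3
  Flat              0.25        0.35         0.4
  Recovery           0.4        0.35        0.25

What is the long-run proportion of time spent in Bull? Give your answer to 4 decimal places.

0.3310

Let the stationary distribution be π with π = πP and π_1 + π_2 + π_3 = 1.
π_1 = 0.35·π_1 + 0.25·π_2 + 0.4·π_3
π_2 = 0.35·π_1 + 0.35·π_2 + 0.35·π_3
Solving with the normalization constraint gives π = (0.3310, 0.3500, 0.3190).
So the stationary probability of Bull is 0.3310.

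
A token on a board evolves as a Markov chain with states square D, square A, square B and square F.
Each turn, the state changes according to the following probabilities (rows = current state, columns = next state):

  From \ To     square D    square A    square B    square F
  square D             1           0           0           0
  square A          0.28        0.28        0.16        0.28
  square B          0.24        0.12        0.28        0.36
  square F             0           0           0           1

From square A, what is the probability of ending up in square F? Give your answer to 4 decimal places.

Let h(s) be the probability of absorption at square F starting from transient state s. Then h(square F) = 1 and h(square D) = 0. By first-step analysis:
h(square A) = 0.28·0 + 0.28·h(square A) + 0.16·h(square B) + 0.28·1
h(square B) = 0.24·0 + 0.12·h(square A) + 0.28·h(square B) + 0.36·1
Solving: h(square A) = 0.5192, h(square B) = 0.5865.
Starting from square A, the probability is 0.5192.

0.5192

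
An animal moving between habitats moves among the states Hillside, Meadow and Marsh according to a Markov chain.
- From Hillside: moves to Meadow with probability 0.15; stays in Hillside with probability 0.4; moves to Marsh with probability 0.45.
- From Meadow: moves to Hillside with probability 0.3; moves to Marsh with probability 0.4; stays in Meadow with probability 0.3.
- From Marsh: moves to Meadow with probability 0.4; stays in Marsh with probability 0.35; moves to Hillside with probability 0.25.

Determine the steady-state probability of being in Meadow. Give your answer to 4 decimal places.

0.2929

Let the stationary distribution be π with π = πP and π_1 + π_2 + π_3 = 1.
π_1 = 0.4·π_1 + 0.3·π_2 + 0.25·π_3
π_2 = 0.15·π_1 + 0.3·π_2 + 0.4·π_3
Solving with the normalization constraint gives π = (0.3113, 0.2929, 0.3958).
So the stationary probability of Meadow is 0.2929.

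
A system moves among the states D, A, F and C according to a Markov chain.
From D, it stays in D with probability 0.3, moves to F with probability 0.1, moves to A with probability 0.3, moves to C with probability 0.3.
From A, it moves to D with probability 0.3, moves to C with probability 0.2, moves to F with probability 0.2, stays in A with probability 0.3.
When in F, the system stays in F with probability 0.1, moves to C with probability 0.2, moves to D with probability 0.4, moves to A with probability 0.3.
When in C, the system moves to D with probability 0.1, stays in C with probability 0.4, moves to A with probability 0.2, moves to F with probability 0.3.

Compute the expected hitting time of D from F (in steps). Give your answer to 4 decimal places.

3.3613

Let t(s) be the expected number of steps to first reach D from state s, with t(D) = 0. Conditioning on the first step:
t(A) = 1 + 0.3·t(A) + 0.2·t(F) + 0.2·t(C)
t(F) = 1 + 0.3·t(A) + 0.1·t(F) + 0.2·t(C)
t(C) = 1 + 0.2·t(A) + 0.3·t(F) + 0.4·t(C)
Solving: t(A) = 3.6975, t(F) = 3.3613, t(C) = 4.5798.
Expected steps from F to D: 3.3613.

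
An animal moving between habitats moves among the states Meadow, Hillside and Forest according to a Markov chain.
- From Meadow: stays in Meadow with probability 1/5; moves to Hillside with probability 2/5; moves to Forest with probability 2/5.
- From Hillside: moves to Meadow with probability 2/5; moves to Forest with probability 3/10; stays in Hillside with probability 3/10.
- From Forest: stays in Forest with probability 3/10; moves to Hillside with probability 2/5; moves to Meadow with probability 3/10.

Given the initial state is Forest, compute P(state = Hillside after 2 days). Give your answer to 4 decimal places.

Sum over the intermediate state after 1 day:
P = P(Forest→Meadow)·P(Meadow→Hillside) + P(Forest→Hillside)·P(Hillside→Hillside) + P(Forest→Forest)·P(Forest→Hillside)
  = 0.3×0.4 + 0.4×0.3 + 0.3×0.4
  = 0.1200 + 0.1200 + 0.1200 = 0.3600

0.3600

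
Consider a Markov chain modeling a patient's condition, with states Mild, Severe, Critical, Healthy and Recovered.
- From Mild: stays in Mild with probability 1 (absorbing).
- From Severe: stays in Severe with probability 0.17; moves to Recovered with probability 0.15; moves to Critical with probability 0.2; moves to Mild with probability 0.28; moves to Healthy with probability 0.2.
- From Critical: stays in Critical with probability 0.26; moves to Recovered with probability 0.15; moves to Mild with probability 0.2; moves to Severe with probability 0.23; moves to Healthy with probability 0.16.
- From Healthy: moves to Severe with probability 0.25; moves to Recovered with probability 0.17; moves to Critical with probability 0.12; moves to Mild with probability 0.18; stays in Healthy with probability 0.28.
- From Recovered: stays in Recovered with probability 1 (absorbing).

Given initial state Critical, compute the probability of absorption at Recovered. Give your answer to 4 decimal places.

Let h(s) be the probability of absorption at Recovered starting from transient state s. Then h(Recovered) = 1 and h(Mild) = 0. By first-step analysis:
h(Severe) = 0.28·0 + 0.17·h(Severe) + 0.2·h(Critical) + 0.2·h(Healthy) + 0.15·1
h(Critical) = 0.2·0 + 0.23·h(Severe) + 0.26·h(Critical) + 0.16·h(Healthy) + 0.15·1
h(Healthy) = 0.18·0 + 0.25·h(Severe) + 0.12·h(Critical) + 0.28·h(Healthy) + 0.17·1
Solving: h(Severe) = 0.3877, h(Critical) = 0.4184, h(Healthy) = 0.4405.
Starting from Critical, the probability is 0.4184.

0.4184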